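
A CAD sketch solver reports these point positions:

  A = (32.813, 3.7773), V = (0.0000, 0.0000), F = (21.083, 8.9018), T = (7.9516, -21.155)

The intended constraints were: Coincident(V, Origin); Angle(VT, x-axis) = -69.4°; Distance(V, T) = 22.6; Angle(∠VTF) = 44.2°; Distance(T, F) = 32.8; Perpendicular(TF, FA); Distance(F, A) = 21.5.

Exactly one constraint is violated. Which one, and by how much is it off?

Distance(F, A) = 21.5 — off by 8.70.

V = (0.00, 0.00) ✓; VT at -69.40° ✓; |VT| = 22.60 ✓; ∠VTF = 44.20° ✓; |TF| = 32.80 ✓; ∠(TF, FA) = 90.00° ✓; |FA| = 12.80 ✗.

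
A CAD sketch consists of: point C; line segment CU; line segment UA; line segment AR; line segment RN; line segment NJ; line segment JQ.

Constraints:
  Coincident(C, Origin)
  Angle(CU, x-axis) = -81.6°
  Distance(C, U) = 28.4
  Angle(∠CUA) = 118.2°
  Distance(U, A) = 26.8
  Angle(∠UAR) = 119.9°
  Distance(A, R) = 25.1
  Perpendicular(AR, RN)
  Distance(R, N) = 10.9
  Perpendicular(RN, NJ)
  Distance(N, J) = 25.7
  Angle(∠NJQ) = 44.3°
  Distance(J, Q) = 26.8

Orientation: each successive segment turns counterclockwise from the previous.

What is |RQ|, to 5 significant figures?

10.179

C is at the origin; CU runs at -81.6° with length 28.4, so U = (4.1488, -28.095). ∠CUA = 118.2° gives UA at -19.800° from the x-axis; with |UA| = 26.8, A = (29.364, -37.174). ∠UAR = 119.9° gives AR at 40.300° from the x-axis; with |AR| = 25.1, R = (48.507, -20.939). AR ⟂ RN, so RN runs at 130.30°; with |RN| = 10.9, N = (41.457, -12.626). RN is perpendicular to NJ, so NJ runs at -139.70°; with |NJ| = 25.7, J = (21.857, -29.248). ∠NJQ = 44.3° gives JQ at -4.0000° from the x-axis; with |JQ| = 26.8, Q = (48.591, -31.118). Then |RQ| = |Q − R| = 10.179.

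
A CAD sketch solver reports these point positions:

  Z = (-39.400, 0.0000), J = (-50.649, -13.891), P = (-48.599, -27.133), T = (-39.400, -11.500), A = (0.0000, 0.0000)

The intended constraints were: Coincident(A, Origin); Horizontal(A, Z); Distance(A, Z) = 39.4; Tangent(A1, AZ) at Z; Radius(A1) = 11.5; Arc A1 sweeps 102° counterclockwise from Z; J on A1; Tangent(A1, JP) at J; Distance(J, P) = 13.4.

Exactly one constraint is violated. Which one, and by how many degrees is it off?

Tangent(A1, JP) at J — off by 3.20°.

A = (0.00, 0.00) ✓; A.y = 0.00, Z.y = 0.00 ✓; |AZ| = 39.40 ✓; ∠(TZ, ZA) = 90.00° ✓; |TZ| = 11.50 ✓; bearing(T→J) − bearing(T→Z) = 102.0° ✓; |TJ| = 11.50 ✓; ∠(TJ, JP) = 93.20° ✗; |JP| = 13.40 ✓.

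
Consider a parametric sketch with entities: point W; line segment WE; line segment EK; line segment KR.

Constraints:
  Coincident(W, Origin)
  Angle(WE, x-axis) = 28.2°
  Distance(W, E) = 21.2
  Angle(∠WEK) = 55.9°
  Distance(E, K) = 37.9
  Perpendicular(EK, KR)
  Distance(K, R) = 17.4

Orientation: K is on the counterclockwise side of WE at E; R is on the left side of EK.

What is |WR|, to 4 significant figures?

26.01

W is at the origin; WE runs at 28.2° with length 21.2, so E = 21.2·(cos 28.2°, sin 28.2°) = (18.68, 10.02). ∠WEK = 55.9°, so EK runs at 28.2° + (180° − 55.9°) = 152.3° from the x-axis; with |EK| = 37.9, K = E + 37.9·(cos 152.3°, sin 152.3°) = (-14.87, 27.64). EK ⟂ KR; with |KR| = 17.4 on the left of EK, R = K + 17.4·(-0.4648, -0.8854) = (-22.96, 12.23). Then |WR| = |R − W| = 26.01.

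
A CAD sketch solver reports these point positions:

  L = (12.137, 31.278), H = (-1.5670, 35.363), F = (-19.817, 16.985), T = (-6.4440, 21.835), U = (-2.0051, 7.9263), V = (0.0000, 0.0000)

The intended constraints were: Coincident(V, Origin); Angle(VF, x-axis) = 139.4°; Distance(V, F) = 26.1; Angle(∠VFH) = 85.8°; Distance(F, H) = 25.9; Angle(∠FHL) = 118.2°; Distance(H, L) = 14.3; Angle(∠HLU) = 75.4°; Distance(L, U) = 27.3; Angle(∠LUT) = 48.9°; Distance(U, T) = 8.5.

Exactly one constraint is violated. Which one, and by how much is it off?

Distance(U, T) = 8.5 — off by 6.10.

V = (0.00, 0.00) ✓; VF at 139.4° ✓; |VF| = 26.10 ✓; ∠VFH = 85.80° ✓; |FH| = 25.90 ✓; ∠FHL = 118.2° ✓; |HL| = 14.30 ✓; ∠HLU = 75.40° ✓; |LU| = 27.30 ✓; ∠LUT = 48.90° ✓; |UT| = 14.60 ✗.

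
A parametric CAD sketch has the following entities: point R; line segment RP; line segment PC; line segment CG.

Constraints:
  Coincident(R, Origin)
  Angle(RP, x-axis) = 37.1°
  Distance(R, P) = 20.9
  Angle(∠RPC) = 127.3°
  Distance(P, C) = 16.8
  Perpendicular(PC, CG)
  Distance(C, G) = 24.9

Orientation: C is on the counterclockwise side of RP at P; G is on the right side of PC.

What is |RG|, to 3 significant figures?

50.9

R is at the origin; RP runs at 37.1° with length 20.9, so P = 20.9·(cos 37.1°, sin 37.1°) = (16.7, 12.6). ∠RPC = 127.3°, so PC runs at 37.1° + (180° − 127.3°) = 89.8° from the x-axis; with |PC| = 16.8, C = P + 16.8·(cos 89.8°, sin 89.8°) = (16.7, 29.4). PC is perpendicular to CG; with |CG| = 24.9 on the right of PC, G = C + 24.9·(1.00, -0.00349) = (41.6, 29.3). Then |RG| = |G − R| = 50.9.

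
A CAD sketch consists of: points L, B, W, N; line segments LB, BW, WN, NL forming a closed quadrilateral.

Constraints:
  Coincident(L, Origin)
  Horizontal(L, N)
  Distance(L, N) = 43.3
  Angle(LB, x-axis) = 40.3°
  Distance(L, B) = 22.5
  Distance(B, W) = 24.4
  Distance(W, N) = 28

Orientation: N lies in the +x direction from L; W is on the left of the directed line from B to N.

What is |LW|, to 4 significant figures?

46.78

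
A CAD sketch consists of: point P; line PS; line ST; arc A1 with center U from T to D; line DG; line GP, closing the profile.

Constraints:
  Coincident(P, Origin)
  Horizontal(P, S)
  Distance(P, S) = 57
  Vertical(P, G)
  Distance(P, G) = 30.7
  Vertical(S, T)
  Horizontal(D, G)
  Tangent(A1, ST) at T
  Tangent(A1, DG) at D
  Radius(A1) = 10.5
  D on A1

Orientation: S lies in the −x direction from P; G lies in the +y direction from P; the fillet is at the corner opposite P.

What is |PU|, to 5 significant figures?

50.698

P is at the origin; P and S share the same y with |PS| = 57.0 and S on the −x side, so S = (-57.000, 0.0000). P and G share the same x with |PG| = 30.7 and G on the +y side, so G = (0.0000, 30.700). The virtual corner opposite P is at (-57.000, 30.700). Since A1 is tangent to ST there, UT ⟂ ST and tangency of A1 to DG means the radius UD is perpendicular to DG, with radius 10.5, so the center U sits 10.5 in from both sides at U = (-46.500, 20.200). Then |PU| = |U − P| = 50.698.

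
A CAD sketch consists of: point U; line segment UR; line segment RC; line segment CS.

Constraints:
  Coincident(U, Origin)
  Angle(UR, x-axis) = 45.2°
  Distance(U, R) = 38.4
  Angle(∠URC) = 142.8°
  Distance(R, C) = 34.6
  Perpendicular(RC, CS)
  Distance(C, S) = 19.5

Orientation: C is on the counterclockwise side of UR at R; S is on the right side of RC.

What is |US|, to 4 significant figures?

77.94

U is at the origin; UR runs at 45.2° with length 38.4, so R = 38.4·(cos 45.2°, sin 45.2°) = (27.06, 27.25). ∠URC = 142.8°, so RC runs at 45.2° + (180° − 142.8°) = 82.40° from the x-axis; with |RC| = 34.6, C = R + 34.6·(cos 82.40°, sin 82.40°) = (31.63, 61.54). RC ⟂ CS; with |CS| = 19.5 on the right of RC, S = C + 19.5·(0.9912, -0.1323) = (50.96, 58.96). Then |US| = |S − U| = 77.94.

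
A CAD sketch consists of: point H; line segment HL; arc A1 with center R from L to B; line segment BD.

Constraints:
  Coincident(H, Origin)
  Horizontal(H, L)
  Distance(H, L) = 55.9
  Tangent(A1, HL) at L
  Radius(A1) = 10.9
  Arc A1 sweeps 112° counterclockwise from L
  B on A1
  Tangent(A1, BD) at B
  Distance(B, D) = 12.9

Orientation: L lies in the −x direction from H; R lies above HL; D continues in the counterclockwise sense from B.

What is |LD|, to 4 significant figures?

27.46

H is at the origin; HL is horizontal with |HL| = 55.9 and L on the −x side, so L = (-55.90, 0.000). A1 meets HL tangentially, so RL is at right angles to HL, so R = L + (0, 10.9) = (-55.90, 10.90). On A1, L sits at bearing -90° from R; a 112° counterclockwise sweep puts B at bearing 22°, so B = R + 10.9·(cos 22°, sin 22°) = (-45.79, 14.98). Since A1 is tangent to BD there, RB ⟂ BD, so BD runs along (−sin 22°, cos 22°); with |BD| = 12.9, D = (-50.63, 26.94). Then |LD| = |D − L| = 27.46.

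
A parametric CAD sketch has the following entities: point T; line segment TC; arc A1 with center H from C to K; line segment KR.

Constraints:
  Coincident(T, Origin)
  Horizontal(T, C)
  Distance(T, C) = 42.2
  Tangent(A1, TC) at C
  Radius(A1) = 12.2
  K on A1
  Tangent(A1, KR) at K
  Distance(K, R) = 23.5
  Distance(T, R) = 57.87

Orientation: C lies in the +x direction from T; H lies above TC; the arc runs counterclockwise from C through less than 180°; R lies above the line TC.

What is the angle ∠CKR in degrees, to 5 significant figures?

122.21°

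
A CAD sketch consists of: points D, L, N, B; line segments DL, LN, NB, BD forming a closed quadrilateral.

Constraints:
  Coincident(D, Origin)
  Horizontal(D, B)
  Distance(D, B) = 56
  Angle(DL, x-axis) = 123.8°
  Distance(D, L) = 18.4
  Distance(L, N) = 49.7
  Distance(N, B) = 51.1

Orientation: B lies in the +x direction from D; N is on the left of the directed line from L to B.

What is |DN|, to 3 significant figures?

53.5

D is at the origin; DB is horizontal with |DB| = 56.0 and B in +x, so B = (56.0, 0). DL runs at 123.8° with |DL| = 18.4, so L = (-10.2, 15.3). N is determined by |LN| = 49.7 and |NB| = 51.1 together: it lies at the intersection of circle(L, 49.7) and circle(B, 51.1). With |LB| = 68.0, the foot of the radical line on LB is 33.0 from L and the perpendicular offset is √(49.7² − 33.0²) = 37.2. Taking the left-of-LB solution: N = (30.2, 44.1).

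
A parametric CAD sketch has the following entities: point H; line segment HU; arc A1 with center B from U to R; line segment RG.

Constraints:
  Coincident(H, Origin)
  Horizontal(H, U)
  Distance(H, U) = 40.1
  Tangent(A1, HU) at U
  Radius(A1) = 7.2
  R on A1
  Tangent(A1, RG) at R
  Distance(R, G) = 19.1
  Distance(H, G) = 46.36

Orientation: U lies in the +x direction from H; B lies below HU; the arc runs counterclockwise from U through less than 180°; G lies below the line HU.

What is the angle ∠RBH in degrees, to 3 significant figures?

23.2°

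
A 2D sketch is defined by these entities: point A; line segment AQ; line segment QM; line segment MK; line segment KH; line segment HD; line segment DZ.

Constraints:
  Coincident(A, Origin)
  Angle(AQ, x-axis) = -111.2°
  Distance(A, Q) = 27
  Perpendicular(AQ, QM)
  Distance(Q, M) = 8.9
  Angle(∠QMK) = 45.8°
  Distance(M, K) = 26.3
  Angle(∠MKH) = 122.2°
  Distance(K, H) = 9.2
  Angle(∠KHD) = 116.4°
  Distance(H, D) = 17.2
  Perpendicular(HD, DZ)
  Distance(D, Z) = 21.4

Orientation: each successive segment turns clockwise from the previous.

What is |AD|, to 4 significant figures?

35.07

A is at the origin; AQ runs at -111.2° with length 27.0, so Q = (-9.764, -25.17). The perpendicularity gives QM at right angles to AQ, so QM runs at 158.8°; with |QM| = 8.9, M = (-18.06, -21.95). ∠QMK = 45.8° gives MK at 24.60° from the x-axis; with |MK| = 26.3, K = (5.851, -11.01). ∠MKH = 122.2° gives KH at -33.20° from the x-axis; with |KH| = 9.2, H = (13.55, -16.04). ∠KHD = 116.4° gives HD at -96.80° from the x-axis; with |HD| = 17.2, D = (11.51, -33.12). Then |AD| = |D − A| = 35.07.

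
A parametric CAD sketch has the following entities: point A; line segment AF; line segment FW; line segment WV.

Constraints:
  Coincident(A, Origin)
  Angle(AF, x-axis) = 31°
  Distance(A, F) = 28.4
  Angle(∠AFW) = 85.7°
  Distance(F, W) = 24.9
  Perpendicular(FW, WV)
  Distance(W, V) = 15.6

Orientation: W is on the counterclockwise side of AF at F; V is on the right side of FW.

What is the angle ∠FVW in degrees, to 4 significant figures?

57.93°

A is at the origin; AF runs at 31.0° with length 28.4, so F = 28.4·(cos 31.0°, sin 31.0°) = (24.34, 14.63). ∠AFW = 85.7°, so FW runs at 31.0° + (180° − 85.7°) = 125.3° from the x-axis; with |FW| = 24.9, W = F + 24.9·(cos 125.3°, sin 125.3°) = (9.955, 34.95). FW is perpendicular to WV; with |WV| = 15.6 on the right of FW, V = W + 15.6·(0.8161, 0.5779) = (22.69, 43.96). Then cos ∠FVW = VF·VW / (|VF||VW|), giving 57.93°.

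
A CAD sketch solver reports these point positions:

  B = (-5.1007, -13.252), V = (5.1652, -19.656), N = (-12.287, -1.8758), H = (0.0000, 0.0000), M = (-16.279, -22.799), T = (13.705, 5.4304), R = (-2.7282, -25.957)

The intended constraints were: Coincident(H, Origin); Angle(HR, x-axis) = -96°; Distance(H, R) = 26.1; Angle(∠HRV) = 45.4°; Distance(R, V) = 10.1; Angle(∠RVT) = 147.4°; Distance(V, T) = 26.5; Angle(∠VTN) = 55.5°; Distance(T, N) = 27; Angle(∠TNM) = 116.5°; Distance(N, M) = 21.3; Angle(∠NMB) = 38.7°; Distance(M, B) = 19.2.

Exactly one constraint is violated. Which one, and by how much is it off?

Distance(M, B) = 19.2 — off by 4.50.

H = (0.00, 0.00) ✓; HR at -96.00° ✓; |HR| = 26.10 ✓; ∠HRV = 45.40° ✓; |RV| = 10.10 ✓; ∠RVT = 147.4° ✓; |VT| = 26.50 ✓; ∠VTN = 55.50° ✓; |TN| = 27.00 ✓; ∠TNM = 116.5° ✓; |NM| = 21.30 ✓; ∠NMB = 38.70° ✓; |MB| = 14.70 ✗.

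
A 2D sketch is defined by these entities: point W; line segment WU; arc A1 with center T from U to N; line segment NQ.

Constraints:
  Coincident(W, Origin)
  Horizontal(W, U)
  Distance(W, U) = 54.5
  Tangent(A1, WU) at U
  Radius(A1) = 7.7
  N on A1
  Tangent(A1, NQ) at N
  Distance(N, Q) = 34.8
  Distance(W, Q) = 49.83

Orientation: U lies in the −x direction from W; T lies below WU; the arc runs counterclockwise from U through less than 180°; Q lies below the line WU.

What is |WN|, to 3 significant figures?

61.1

Checks: |TN| = 7.700 ✓; ∠(TN, NQ) = 90.00° ✓; |NQ| = 34.80 ✓; |WQ| = 49.83 ✓.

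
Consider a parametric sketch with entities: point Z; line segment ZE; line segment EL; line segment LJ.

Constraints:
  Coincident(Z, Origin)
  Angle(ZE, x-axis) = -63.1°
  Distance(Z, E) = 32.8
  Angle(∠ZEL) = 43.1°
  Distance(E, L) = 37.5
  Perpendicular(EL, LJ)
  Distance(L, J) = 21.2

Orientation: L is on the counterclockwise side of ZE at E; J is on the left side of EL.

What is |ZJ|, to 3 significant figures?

13.6

∠ZEL = 43.1°, so EL runs at -63.1° + (180° − 43.1°) = 73.8° from the x-axis; with |EL| = 37.5, L = E + 37.5·(cos 73.8°, sin 73.8°) = (25.3, 6.76). The perpendicularity gives LJ at right angles to EL; with |LJ| = 21.2 on the left of EL, J = L + 21.2·(-0.960, 0.279) = (4.94, 12.7). Then |ZJ| = |J − Z| = 13.6.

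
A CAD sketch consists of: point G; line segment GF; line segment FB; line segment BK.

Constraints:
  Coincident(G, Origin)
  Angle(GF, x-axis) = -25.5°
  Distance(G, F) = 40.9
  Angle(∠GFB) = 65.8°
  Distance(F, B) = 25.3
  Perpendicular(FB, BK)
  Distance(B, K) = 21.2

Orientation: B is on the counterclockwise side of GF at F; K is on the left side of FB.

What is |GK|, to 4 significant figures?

18.23

G is at the origin; GF runs at -25.5° with length 40.9, so F = 40.9·(cos -25.5°, sin -25.5°) = (36.92, -17.61). ∠GFB = 65.8°, so FB runs at -25.5° + (180° − 65.8°) = 88.70° from the x-axis; with |FB| = 25.3, B = F + 25.3·(cos 88.70°, sin 88.70°) = (37.49, 7.686). The perpendicularity gives BK at right angles to FB; with |BK| = 21.2 on the left of FB, K = B + 21.2·(-0.9997, 0.02269) = (16.30, 8.167). Then |GK| = |K − G| = 18.23.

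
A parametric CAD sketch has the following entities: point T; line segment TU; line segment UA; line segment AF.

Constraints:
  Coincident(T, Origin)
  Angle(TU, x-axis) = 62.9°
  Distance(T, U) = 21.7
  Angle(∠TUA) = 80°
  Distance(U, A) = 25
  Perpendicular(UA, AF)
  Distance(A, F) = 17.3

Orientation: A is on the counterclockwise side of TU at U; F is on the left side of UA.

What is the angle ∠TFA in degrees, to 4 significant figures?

100.9°

∠TUA = 80.0°, so UA runs at 62.9° + (180° − 80.0°) = 162.9° from the x-axis; with |UA| = 25.0, A = U + 25.0·(cos 162.9°, sin 162.9°) = (-14.01, 26.67). The perpendicularity gives AF at right angles to UA; with |AF| = 17.3 on the left of UA, F = A + 17.3·(-0.2940, -0.9558) = (-19.10, 10.13). Then cos ∠TFA = FT·FA / (|FT||FA|), giving 100.9°.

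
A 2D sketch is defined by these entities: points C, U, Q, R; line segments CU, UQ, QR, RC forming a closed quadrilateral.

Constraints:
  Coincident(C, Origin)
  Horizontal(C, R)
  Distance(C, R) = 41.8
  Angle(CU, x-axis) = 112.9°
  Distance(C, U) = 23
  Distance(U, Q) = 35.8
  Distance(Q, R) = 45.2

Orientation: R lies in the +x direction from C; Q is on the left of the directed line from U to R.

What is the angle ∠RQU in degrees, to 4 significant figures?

84.68°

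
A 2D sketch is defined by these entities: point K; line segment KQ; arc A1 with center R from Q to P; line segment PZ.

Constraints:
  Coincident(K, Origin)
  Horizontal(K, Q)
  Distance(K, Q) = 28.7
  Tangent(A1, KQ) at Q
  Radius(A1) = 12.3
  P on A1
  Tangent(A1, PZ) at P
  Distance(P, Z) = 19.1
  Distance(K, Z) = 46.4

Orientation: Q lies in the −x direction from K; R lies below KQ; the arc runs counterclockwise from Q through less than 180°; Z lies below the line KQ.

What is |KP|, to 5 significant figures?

43.491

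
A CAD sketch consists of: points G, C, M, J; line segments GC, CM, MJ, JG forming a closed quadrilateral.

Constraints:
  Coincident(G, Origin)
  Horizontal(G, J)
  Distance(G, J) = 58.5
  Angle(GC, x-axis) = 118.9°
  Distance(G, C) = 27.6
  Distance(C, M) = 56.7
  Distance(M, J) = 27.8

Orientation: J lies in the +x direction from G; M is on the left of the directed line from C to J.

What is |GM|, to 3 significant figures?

49.2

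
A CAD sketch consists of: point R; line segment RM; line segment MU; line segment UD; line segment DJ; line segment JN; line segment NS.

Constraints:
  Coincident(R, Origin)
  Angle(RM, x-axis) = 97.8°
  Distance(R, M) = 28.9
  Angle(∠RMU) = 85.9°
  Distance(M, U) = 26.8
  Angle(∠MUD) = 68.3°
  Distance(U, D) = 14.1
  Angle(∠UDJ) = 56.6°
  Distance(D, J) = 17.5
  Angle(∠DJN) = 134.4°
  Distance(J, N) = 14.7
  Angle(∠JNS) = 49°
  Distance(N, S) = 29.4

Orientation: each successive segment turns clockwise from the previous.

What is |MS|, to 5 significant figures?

33.351

R is at the origin; RM runs at 97.8° with length 28.9, so M = (-3.9222, 28.633). ∠RMU = 85.9° gives MU at 3.7000° from the x-axis; with |MU| = 26.8, U = (22.822, 30.362). ∠MUD = 68.3° gives UD at -108.00° from the x-axis; with |UD| = 14.1, D = (18.465, 16.952). ∠UDJ = 56.6° gives DJ at 128.60° from the x-axis; with |DJ| = 17.5, J = (7.5469, 30.629). ∠DJN = 134.4° gives JN at 83.000° from the x-axis; with |JN| = 14.7, N = (9.3384, 45.219). ∠JNS = 49.0° gives NS at -48.000° from the x-axis; with |NS| = 29.4, S = (29.011, 23.371). Then |MS| = |S − M| = 33.351.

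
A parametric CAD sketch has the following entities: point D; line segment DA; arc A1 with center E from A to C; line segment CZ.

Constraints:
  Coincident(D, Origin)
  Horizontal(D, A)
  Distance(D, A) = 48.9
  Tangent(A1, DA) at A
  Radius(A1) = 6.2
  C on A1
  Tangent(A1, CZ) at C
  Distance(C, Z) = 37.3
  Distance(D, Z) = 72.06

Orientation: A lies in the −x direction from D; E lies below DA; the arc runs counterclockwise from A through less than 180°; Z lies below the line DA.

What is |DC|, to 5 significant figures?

55.380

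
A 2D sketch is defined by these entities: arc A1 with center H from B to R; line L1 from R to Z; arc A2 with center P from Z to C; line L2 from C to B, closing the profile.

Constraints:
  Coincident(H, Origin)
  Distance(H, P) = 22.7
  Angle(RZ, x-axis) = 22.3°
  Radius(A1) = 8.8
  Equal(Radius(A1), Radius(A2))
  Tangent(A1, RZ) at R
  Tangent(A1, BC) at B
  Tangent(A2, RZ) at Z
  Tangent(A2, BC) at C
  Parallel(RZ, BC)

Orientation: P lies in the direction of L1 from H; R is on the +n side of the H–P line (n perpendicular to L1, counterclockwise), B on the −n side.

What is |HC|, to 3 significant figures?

24.3

The slot axis is L1's direction at 22.3°, so u = (cos 22.3°, sin 22.3°) = (0.925, 0.379) and n = (−sin 22.3°, cos 22.3°) = (-0.379, 0.925). H is at the origin and P lies 22.7 along u from H, so P = 22.7·u = (21.0, 8.61). Tangency of A1 to both parallel lines with radius 8.8 puts R and B at H ± 8.8·n: R = (-3.34, 8.14), B = (3.34, -8.14). Equal radii place Z and C the same way about P: Z = P + 8.8·n = (17.7, 16.8), C = P − 8.8·n = (24.3, 0.472). Then |HC| = |C − H| = 24.3.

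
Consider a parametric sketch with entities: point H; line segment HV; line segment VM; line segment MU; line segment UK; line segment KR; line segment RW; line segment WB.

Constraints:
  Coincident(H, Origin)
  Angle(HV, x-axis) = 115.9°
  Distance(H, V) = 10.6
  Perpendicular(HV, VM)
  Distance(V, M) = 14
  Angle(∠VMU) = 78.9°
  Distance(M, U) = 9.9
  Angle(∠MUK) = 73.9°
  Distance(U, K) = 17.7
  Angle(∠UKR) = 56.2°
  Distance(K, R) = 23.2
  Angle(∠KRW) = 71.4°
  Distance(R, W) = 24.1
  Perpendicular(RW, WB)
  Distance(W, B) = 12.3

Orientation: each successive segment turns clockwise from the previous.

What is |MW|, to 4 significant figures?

15.72

H is at the origin; HV runs at 115.9° with length 10.6, so V = (-4.630, 9.535). HV is perpendicular to VM, so VM runs at 25.90°; with |VM| = 14.0, M = (7.964, 15.65). ∠VMU = 78.9° gives MU at -75.20° from the x-axis; with |MU| = 9.9, U = (10.49, 6.079). ∠MUK = 73.9° gives UK at 178.7° from the x-axis; with |UK| = 17.7, K = (-7.203, 6.481). ∠UKR = 56.2° gives KR at 54.90° from the x-axis; with |KR| = 23.2, R = (6.137, 25.46). ∠KRW = 71.4° gives RW at -53.70° from the x-axis; with |RW| = 24.1, W = (20.40, 6.039). Then |MW| = |W − M| = 15.72.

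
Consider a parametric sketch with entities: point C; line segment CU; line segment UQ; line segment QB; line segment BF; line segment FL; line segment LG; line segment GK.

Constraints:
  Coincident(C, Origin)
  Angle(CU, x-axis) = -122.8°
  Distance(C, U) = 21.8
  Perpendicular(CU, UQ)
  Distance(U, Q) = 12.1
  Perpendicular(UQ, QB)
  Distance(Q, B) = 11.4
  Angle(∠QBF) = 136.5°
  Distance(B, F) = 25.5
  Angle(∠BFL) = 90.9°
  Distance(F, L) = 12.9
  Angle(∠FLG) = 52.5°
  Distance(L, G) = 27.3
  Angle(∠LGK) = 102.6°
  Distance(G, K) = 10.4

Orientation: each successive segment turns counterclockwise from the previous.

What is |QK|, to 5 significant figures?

26.359

∠FLG = 52.5° gives LG at -42.700° from the x-axis; with |LG| = 27.3, G = (7.1540, -10.949). ∠LGK = 102.6° gives GK at 34.700° from the x-axis; with |GK| = 10.4, K = (15.704, -5.0289). Then |QK| = |K − Q| = 26.359.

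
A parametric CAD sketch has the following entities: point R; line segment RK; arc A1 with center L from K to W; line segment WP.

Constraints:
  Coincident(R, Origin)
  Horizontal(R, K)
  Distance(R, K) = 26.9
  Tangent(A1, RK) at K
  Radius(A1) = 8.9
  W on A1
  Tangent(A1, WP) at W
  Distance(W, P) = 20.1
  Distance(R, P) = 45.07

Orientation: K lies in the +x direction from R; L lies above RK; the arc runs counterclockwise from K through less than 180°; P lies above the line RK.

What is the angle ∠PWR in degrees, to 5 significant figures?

99.799°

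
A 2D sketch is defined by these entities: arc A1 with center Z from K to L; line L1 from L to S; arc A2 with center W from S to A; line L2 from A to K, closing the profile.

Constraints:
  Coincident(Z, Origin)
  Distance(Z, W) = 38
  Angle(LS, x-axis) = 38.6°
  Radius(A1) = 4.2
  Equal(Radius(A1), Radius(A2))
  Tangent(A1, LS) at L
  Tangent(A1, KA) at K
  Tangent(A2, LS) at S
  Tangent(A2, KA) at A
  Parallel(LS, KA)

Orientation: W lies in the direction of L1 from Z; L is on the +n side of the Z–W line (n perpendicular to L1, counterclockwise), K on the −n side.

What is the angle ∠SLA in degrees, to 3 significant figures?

12.5°

The slot axis is L1's direction at 38.6°, so u = (cos 38.6°, sin 38.6°) = (0.782, 0.624) and n = (−sin 38.6°, cos 38.6°) = (-0.624, 0.782). Z is at the origin and W lies 38.0 along u from Z, so W = 38.0·u = (29.7, 23.7). Tangency of A1 to both parallel lines with radius 4.2 puts L and K at Z ± 4.2·n: L = (-2.62, 3.28), K = (2.62, -3.28). Equal radii place S and A the same way about W: S = W + 4.2·n = (27.1, 27.0), A = W − 4.2·n = (32.3, 20.4). Then cos ∠SLA = LS·LA / (|LS||LA|), giving 12.5°.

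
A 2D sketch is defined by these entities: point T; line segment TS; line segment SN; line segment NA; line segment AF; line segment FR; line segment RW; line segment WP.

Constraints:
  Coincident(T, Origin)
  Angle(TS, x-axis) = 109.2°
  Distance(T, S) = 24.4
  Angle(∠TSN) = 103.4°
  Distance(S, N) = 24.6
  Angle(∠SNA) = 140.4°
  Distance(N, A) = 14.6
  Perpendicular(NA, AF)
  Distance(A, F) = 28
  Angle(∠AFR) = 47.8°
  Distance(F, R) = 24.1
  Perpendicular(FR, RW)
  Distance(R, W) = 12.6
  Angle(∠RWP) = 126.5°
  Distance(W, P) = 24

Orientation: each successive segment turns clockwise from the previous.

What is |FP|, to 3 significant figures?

27.3

T is at the origin; TS runs at 109.2° with length 24.4, so S = (-8.02, 23.0). ∠TSN = 103.4° gives SN at 32.6° from the x-axis; with |SN| = 24.6, N = (12.7, 36.3). ∠SNA = 140.4° gives NA at -7.00° from the x-axis; with |NA| = 14.6, A = (27.2, 34.5). The perpendicularity gives AF at right angles to NA, so AF runs at -97.0°; with |AF| = 28.0, F = (23.8, 6.73). ∠AFR = 47.8° gives FR at 131° from the x-axis; with |FR| = 24.1, R = (8.03, 25.0). FR ⟂ RW, so RW runs at 40.8°; with |RW| = 12.6, W = (17.6, 33.2). ∠RWP = 126.5° gives WP at -12.7° from the x-axis; with |WP| = 24.0, P = (41.0, 27.9). Then |FP| = |P − F| = 27.3.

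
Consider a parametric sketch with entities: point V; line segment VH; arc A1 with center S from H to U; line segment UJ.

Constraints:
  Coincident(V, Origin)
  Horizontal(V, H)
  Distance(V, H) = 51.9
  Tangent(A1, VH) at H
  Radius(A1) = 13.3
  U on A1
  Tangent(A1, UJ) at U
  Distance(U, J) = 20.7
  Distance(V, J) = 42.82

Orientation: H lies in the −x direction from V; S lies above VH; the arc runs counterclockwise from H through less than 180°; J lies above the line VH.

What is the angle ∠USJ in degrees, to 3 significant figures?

57.3°

V is at the origin; V and H share the same y with |VH| = 51.9 and H on the −x side, so H = (-51.9, 0.00). A1 meets VH tangentially, so SH is at right angles to VH, so S = H + (0, 13.3) = (-51.9, 13.3). Since SU ⟂ UJ (tangency), |SJ| = √(13.3² + 20.7²) = 24.6 regardless of where U sits on A1. So J lies on both circle(V, 42.82) and circle(S, 24.6); the above-VH intersection is J = (-32.3, 28.1). U is the foot of the tangent from J: U = (-39.4, 8.71).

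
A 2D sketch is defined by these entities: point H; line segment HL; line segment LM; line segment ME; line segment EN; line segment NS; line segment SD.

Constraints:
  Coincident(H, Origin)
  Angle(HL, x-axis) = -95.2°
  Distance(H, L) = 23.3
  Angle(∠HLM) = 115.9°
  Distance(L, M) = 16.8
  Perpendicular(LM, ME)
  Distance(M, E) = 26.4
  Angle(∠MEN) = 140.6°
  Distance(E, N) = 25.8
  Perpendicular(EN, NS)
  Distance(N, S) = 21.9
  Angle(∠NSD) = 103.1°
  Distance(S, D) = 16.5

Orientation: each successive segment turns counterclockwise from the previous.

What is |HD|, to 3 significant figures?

3.46

H is at the origin; HL runs at -95.2° with length 23.3, so L = (-2.11, -23.2). ∠HLM = 115.9° gives LM at -31.1° from the x-axis; with |LM| = 16.8, M = (12.3, -31.9). LM is perpendicular to ME, so ME runs at 58.9°; with |ME| = 26.4, E = (25.9, -9.28). ∠MEN = 140.6° gives EN at 98.3° from the x-axis; with |EN| = 25.8, N = (22.2, 16.3). EN ⟂ NS, so NS runs at -172°; with |NS| = 21.9, S = (0.515, 13.1). ∠NSD = 103.1° gives SD at -94.8° from the x-axis; with |SD| = 16.5, D = (-0.866, -3.35). Then |HD| = |D − H| = 3.46.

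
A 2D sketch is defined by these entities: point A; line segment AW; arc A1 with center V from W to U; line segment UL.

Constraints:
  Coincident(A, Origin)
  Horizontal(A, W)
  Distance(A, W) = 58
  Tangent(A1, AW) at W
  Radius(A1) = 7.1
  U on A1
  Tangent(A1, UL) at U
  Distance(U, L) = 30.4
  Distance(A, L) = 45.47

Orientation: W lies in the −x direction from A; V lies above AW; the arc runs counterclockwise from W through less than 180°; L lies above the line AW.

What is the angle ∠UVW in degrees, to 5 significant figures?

56.650°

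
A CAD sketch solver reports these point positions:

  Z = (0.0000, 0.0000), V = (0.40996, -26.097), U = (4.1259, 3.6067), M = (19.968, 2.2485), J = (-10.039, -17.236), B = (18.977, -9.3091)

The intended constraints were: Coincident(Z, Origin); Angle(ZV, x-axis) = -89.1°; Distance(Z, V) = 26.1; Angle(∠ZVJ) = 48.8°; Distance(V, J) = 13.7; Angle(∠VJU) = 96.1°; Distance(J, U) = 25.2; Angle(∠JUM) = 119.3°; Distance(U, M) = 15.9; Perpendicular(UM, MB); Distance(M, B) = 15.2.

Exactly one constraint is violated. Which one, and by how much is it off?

Distance(M, B) = 15.2 — off by 3.60.

Z = (0.00, 0.00) ✓; ZV at -89.10° ✓; |ZV| = 26.10 ✓; ∠ZVJ = 48.80° ✓; |VJ| = 13.70 ✓; ∠VJU = 96.10° ✓; |JU| = 25.20 ✓; ∠JUM = 119.3° ✓; |UM| = 15.90 ✓; ∠(UM, MB) = 90.00° ✓; |MB| = 11.60 ✗.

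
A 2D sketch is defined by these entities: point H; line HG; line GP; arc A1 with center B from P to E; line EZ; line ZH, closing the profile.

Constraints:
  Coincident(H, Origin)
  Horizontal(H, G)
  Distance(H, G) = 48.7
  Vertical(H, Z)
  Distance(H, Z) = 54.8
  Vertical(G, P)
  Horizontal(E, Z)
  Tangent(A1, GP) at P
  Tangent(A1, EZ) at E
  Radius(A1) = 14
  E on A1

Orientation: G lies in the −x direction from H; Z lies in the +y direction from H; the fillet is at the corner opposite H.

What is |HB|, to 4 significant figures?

53.56

HZ is vertical with |HZ| = 54.8 and Z on the +y side, so Z = (0.000, 54.80). The virtual corner opposite H is at (-48.70, 54.80). Since A1 is tangent to GP there, BP ⟂ GP and the tangent condition forces BE to be normal to EZ, with radius 14.0, so the center B sits 14.0 in from both sides at B = (-34.70, 40.80). Then |HB| = |B − H| = 53.56.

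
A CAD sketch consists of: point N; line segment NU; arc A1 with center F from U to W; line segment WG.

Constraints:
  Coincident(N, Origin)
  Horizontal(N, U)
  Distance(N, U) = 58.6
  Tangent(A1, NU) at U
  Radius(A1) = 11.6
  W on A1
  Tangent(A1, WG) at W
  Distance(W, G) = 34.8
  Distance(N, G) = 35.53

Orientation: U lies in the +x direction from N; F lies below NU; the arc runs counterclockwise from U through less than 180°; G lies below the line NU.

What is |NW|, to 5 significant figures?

51.097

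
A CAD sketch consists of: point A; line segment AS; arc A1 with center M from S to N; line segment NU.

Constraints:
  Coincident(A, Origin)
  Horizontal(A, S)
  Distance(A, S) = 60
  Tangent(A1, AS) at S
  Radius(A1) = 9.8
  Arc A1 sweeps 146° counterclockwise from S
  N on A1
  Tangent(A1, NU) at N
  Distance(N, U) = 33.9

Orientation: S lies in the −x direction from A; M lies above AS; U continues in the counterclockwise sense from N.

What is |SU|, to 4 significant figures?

43.27

On A1, S sits at bearing -90° from M; a 146° counterclockwise sweep puts N at bearing 56°, so N = M + 9.8·(cos 56°, sin 56°) = (-54.52, 17.92). Tangency of A1 to NU means the radius MN is perpendicular to NU, so NU runs along (−sin 56°, cos 56°); with |NU| = 33.9, U = (-82.62, 36.88). Then |SU| = |U − S| = 43.27.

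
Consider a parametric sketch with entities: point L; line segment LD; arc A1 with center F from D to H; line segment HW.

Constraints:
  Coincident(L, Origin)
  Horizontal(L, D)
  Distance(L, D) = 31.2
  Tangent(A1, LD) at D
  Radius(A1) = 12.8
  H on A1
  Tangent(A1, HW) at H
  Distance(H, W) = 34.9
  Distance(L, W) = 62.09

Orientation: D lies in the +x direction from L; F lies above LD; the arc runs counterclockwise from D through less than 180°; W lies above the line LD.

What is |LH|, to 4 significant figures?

46.32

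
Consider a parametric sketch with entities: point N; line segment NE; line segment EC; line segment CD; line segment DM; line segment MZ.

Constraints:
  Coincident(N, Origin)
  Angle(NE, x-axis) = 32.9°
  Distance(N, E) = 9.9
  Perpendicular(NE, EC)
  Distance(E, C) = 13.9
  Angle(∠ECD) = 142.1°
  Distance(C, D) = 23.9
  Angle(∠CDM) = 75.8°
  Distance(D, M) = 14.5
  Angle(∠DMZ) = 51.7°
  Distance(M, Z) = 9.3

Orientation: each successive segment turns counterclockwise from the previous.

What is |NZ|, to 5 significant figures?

21.828

∠CDM = 75.8° gives DM at -95.000° from the x-axis; with |DM| = 14.5, M = (-23.072, 10.463). ∠DMZ = 51.7° gives MZ at 33.300° from the x-axis; with |MZ| = 9.3, Z = (-15.299, 15.569). Then |NZ| = |Z − N| = 21.828.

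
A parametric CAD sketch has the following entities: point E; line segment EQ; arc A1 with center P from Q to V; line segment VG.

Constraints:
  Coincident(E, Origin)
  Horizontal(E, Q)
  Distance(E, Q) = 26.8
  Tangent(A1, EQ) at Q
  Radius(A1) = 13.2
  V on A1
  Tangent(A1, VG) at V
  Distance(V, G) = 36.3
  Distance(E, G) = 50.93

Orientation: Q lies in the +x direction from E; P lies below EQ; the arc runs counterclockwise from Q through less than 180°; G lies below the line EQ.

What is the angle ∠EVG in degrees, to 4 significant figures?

132.6°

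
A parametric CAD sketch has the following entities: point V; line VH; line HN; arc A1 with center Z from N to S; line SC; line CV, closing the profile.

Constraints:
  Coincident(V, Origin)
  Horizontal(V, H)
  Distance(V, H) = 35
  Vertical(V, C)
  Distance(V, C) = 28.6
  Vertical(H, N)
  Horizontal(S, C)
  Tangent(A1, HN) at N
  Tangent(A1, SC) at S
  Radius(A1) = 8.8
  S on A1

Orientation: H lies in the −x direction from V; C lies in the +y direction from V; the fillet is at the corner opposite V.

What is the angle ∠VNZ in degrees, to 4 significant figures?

29.50°

The virtual corner opposite V is at (-35.00, 28.60). A1 meets HN tangentially, so ZN is at right angles to HN and since A1 is tangent to SC there, ZS ⟂ SC, with radius 8.8, so the center Z sits 8.8 in from both sides at Z = (-26.20, 19.80). That places the tangent points at N = (-35.00, 19.80) on HN and S = (-26.20, 28.60) on SC. Then cos ∠VNZ = NV·NZ / (|NV||NZ|), giving 29.50°.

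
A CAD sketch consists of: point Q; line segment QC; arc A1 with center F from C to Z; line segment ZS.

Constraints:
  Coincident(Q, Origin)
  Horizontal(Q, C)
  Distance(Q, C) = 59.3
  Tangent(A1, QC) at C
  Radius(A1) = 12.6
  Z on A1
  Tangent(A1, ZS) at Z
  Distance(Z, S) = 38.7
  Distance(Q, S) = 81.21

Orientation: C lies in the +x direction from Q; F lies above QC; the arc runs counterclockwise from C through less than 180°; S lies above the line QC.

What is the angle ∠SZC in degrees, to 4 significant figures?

127.4°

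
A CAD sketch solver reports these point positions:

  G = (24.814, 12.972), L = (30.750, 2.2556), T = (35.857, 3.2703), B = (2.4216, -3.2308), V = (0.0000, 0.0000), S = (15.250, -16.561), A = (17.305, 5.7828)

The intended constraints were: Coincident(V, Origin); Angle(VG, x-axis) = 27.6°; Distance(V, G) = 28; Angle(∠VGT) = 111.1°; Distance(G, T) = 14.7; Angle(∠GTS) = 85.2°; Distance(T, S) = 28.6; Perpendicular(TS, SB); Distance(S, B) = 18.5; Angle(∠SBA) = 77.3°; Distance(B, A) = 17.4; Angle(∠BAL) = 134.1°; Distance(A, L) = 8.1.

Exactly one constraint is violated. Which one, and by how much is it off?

Distance(A, L) = 8.1 — off by 5.80.

V = (0.00, 0.00) ✓; VG at 27.60° ✓; |VG| = 28.00 ✓; ∠VGT = 111.1° ✓; |GT| = 14.70 ✓; ∠GTS = 85.20° ✓; |TS| = 28.60 ✓; ∠(TS, SB) = 90.00° ✓; |SB| = 18.50 ✓; ∠SBA = 77.30° ✓; |BA| = 17.40 ✓; ∠BAL = 134.1° ✓; |AL| = 13.90 ✗.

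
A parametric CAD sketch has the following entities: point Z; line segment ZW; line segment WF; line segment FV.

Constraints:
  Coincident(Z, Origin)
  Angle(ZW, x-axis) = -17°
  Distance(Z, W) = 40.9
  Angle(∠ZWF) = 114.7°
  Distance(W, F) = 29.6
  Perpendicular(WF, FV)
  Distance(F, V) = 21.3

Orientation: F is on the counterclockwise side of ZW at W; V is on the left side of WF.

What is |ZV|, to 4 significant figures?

49.31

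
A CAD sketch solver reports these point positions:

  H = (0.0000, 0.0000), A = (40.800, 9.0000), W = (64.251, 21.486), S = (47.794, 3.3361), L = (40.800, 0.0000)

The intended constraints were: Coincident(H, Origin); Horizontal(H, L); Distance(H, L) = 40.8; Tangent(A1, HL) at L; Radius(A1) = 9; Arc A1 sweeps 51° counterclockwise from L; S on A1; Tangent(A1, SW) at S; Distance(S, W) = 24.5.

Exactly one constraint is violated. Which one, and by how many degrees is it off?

Tangent(A1, SW) at S — off by 3.20°.

H = (0.00, 0.00) ✓; H.y = 0.00, L.y = 0.00 ✓; |HL| = 40.80 ✓; ∠(AL, LH) = 90.00° ✓; |AL| = 9.000 ✓; bearing(A→S) − bearing(A→L) = 51.00° ✓; |AS| = 9.000 ✓; ∠(AS, SW) = 93.20° ✗; |SW| = 24.50 ✓.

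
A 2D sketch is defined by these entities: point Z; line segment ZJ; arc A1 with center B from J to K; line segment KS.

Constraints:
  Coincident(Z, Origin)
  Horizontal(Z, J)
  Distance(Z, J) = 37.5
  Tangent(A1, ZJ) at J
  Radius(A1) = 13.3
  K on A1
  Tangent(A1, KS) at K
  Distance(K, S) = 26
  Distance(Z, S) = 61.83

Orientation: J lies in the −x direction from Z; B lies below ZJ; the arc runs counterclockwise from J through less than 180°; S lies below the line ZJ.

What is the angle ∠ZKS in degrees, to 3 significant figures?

97.2°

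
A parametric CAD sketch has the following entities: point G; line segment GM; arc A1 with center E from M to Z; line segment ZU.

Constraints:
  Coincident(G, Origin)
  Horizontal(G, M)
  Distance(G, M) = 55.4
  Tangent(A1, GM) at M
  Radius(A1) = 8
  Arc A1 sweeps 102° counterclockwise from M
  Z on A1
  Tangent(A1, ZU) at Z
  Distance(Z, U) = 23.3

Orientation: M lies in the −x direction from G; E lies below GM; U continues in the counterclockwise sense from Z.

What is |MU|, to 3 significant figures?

32.6

On A1, M sits at bearing 90° from E; a 102° counterclockwise sweep puts Z at bearing 192°, so Z = E + 8.0·(cos 192°, sin 192°) = (-63.2, -9.66). Tangency of A1 to ZU means the radius EZ is perpendicular to ZU, so ZU runs along (−sin 192°, cos 192°); with |ZU| = 23.3, U = (-58.4, -32.5). Then |MU| = |U − M| = 32.6.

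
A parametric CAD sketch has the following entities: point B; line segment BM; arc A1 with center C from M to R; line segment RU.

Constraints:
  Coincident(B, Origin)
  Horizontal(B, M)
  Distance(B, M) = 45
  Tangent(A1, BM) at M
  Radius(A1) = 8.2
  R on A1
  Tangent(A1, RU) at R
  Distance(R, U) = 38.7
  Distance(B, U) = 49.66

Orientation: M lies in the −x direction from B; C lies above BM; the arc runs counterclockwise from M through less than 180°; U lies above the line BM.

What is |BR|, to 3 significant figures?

37.6

Checks: |CM| = 8.200 ✓; |CR| = 8.200 ✓; ∠(CR, RU) = 90.00° ✓; |RU| = 38.70 ✓; |BU| = 49.66 ✓.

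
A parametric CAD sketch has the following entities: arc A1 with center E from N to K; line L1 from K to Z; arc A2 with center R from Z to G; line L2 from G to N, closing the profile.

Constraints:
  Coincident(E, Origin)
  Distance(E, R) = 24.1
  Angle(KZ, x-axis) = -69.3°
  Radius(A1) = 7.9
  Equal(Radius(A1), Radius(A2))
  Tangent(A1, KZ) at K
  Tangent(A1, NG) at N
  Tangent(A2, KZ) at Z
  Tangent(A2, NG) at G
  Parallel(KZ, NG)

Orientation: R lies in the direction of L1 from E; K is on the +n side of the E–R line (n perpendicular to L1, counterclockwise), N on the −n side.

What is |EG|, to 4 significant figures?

25.36

The slot axis is L1's direction at -69.3°, so u = (cos -69.3°, sin -69.3°) = (0.3535, -0.9354) and n = (−sin -69.3°, cos -69.3°) = (0.9354, 0.3535). E is at the origin and R lies 24.1 along u from E, so R = 24.1·u = (8.519, -22.54). Tangency of A1 to both parallel lines with radius 7.9 puts K and N at E ± 7.9·n: K = (7.390, 2.792), N = (-7.390, -2.792). Equal radii place Z and G the same way about R: Z = R + 7.9·n = (15.91, -19.75), G = R − 7.9·n = (1.129, -25.34). Then |EG| = |G − E| = 25.36.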